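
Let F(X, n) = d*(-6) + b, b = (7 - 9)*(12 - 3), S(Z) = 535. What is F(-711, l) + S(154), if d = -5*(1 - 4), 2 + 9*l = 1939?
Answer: 427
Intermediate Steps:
l = 1937/9 (l = -2/9 + (⅑)*1939 = -2/9 + 1939/9 = 1937/9 ≈ 215.22)
b = -18 (b = -2*9 = -18)
d = 15 (d = -5*(-3) = 15)
F(X, n) = -108 (F(X, n) = 15*(-6) - 18 = -90 - 18 = -108)
F(-711, l) + S(154) = -108 + 535 = 427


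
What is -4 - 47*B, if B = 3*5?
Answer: -709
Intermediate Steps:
B = 15
-4 - 47*B = -4 - 47*15 = -4 - 705 = -709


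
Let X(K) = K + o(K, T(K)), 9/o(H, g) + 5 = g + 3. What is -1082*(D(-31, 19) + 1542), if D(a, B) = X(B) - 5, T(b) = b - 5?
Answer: -3368807/2 ≈ -1.6844e+6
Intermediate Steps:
T(b) = -5 + b
o(H, g) = 9/(-2 + g) (o(H, g) = 9/(-5 + (g + 3)) = 9/(-5 + (3 + g)) = 9/(-2 + g))
X(K) = K + 9/(-7 + K) (X(K) = K + 9/(-2 + (-5 + K)) = K + 9/(-7 + K))
D(a, B) = -5 + (9 + B*(-7 + B))/(-7 + B) (D(a, B) = (9 + B*(-7 + B))/(-7 + B) - 5 = -5 + (9 + B*(-7 + B))/(-7 + B))
-1082*(D(-31, 19) + 1542) = -1082*((9 + (-7 + 19)*(-5 + 19))/(-7 + 19) + 1542) = -1082*((9 + 12*14)/12 + 1542) = -1082*((9 + 168)/12 + 1542) = -1082*((1/12)*177 + 1542) = -1082*(59/4 + 1542) = -1082*6227/4 = -3368807/2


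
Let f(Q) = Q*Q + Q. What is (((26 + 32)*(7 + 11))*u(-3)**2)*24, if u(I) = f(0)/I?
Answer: 0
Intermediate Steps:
f(Q) = Q + Q**2 (f(Q) = Q**2 + Q = Q + Q**2)
u(I) = 0 (u(I) = (0*(1 + 0))/I = (0*1)/I = 0/I = 0)
(((26 + 32)*(7 + 11))*u(-3)**2)*24 = (((26 + 32)*(7 + 11))*0**2)*24 = ((58*18)*0)*24 = (1044*0)*24 = 0*24 = 0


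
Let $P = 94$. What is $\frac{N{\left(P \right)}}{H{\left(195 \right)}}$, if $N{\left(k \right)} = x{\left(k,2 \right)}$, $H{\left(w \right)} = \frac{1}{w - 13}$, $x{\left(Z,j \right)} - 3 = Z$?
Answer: $17654$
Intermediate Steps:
$x{\left(Z,j \right)} = 3 + Z$
$H{\left(w \right)} = \frac{1}{-13 + w}$
$N{\left(k \right)} = 3 + k$
$\frac{N{\left(P \right)}}{H{\left(195 \right)}} = \frac{3 + 94}{\frac{1}{-13 + 195}} = \frac{97}{\frac{1}{182}} = 97 \frac{1}{\frac{1}{182}} = 97 \cdot 182 = 17654$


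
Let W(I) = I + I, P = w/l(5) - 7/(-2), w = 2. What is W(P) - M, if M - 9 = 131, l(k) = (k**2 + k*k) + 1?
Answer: -6779/51 ≈ -132.92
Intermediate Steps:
l(k) = 1 + 2*k**2 (l(k) = (k**2 + k**2) + 1 = 2*k**2 + 1 = 1 + 2*k**2)
P = 361/102 (P = 2/(1 + 2*5**2) - 7/(-2) = 2/(1 + 2*25) - 7*(-1/2) = 2/(1 + 50) + 7/2 = 2/51 + 7/2 = 361/102 ≈ 3.5392)
W(I) = 2*I
M = 140 (M = 9 + 131 = 140)
W(P) - M = 2*(361/102) - 1*140 = 361/51 - 140 = -6779/51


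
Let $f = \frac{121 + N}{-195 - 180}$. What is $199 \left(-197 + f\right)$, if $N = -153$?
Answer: $- \frac{14694757}{375} \approx -39186.0$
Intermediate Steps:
$f = \frac{32}{375}$ ($f = \frac{121 - 153}{-195 - 180} = - \frac{32}{-375} = \left(-32\right) \left(- \frac{1}{375}\right) = \frac{32}{375} \approx 0.085333$)
$199 \left(-197 + f\right) = 199 \left(-197 + \frac{32}{375}\right) = 199 \left(- \frac{73843}{375}\right) = - \frac{14694757}{375}$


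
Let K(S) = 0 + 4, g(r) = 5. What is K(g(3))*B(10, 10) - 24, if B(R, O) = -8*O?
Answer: -344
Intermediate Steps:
K(S) = 4
K(g(3))*B(10, 10) - 24 = 4*(-8*10) - 24 = 4*(-80) - 24 = -320 - 24 = -344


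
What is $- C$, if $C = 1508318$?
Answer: $-1508318$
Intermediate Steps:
$- C = \left(-1\right) 1508318 = -1508318$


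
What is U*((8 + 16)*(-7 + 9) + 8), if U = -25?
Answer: -1400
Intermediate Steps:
U*((8 + 16)*(-7 + 9) + 8) = -25*((8 + 16)*(-7 + 9) + 8) = -25*(24*2 + 8) = -25*(48 + 8) = -25*56 = -1400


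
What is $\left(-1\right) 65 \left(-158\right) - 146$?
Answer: $10124$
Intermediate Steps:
$\left(-1\right) 65 \left(-158\right) - 146 = \left(-65\right) \left(-158\right) - 146 = 10270 - 146 = 10124$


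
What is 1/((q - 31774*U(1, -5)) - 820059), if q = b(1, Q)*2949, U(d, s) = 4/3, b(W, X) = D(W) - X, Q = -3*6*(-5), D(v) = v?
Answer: -3/3374656 ≈ -8.8898e-7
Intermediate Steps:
Q = 90 (Q = -18*(-5) = 90)
b(W, X) = W - X
U(d, s) = 4/3 (U(d, s) = 4*(1/3) = 4/3)
q = -262461 (q = (1 - 1*90)*2949 = (1 - 90)*2949 = -89*2949 = -262461)
1/((q - 31774*U(1, -5)) - 820059) = 1/((-262461 - 31774*4/3) - 820059) = 1/((-262461 - 127096/3) - 820059) = 1/(-914479/3 - 820059) = 1/(-3374656/3) = -3/3374656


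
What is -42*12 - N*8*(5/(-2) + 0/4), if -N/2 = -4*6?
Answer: 456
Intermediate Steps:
N = 48 (N = -(-8)*6 = -2*(-24) = 48)
-42*12 - N*8*(5/(-2) + 0/4) = -42*12 - 48*8*(5/(-2) + 0/4) = -504 - 384*(5*(-½) + 0*(¼)) = -504 - 384*(-5/2 + 0) = -504 - 384*(-5)/2 = -504 - 1*(-960) = -504 + 960 = 456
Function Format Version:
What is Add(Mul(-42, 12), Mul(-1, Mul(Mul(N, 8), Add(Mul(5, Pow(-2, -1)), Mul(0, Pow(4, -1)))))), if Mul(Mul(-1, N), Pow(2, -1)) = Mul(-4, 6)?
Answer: 456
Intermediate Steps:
N = 48 (N = Mul(-2, Mul(-4, 6)) = Mul(-2, -24) = 48)
Add(Mul(-42, 12), Mul(-1, Mul(Mul(N, 8), Add(Mul(5, Pow(-2, -1)), Mul(0, Pow(4, -1)))))) = Add(Mul(-42, 12), Mul(-1, Mul(Mul(48, 8), Add(Mul(5, Pow(-2, -1)), Mul(0, Pow(4, -1)))))) = Add(-504, Mul(-1, Mul(384, Add(Mul(5, Rational(-1, 2)), Mul(0, Rational(1, 4)))))) = Add(-504, Mul(-1, Mul(384, Add(Rational(-5, 2), 0)))) = Add(-504, Mul(-1, Mul(384, Rational(-5, 2)))) = Add(-504, Mul(-1, -960)) = Add(-504, 960) = 456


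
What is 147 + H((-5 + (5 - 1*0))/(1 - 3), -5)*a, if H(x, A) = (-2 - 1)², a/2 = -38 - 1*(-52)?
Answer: 399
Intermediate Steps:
a = 28 (a = 2*(-38 - 1*(-52)) = 2*(-38 + 52) = 2*14 = 28)
H(x, A) = 9 (H(x, A) = (-3)² = 9)
147 + H((-5 + (5 - 1*0))/(1 - 3), -5)*a = 147 + 9*28 = 147 + 252 = 399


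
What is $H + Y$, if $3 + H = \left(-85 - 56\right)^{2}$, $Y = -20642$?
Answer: $-764$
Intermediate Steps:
$H = 19878$ ($H = -3 + \left(-85 - 56\right)^{2} = -3 + \left(-141\right)^{2} = -3 + 19881 = 19878$)
$H + Y = 19878 - 20642 = -764$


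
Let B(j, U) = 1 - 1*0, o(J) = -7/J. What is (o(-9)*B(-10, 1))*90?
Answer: 70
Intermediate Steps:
B(j, U) = 1 (B(j, U) = 1 + 0 = 1)
(o(-9)*B(-10, 1))*90 = (-7/(-9)*1)*90 = (-7*(-⅑)*1)*90 = ((7/9)*1)*90 = (7/9)*90 = 70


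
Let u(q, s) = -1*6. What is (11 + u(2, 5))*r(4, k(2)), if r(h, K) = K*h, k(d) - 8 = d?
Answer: 200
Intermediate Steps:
u(q, s) = -6
k(d) = 8 + d
(11 + u(2, 5))*r(4, k(2)) = (11 - 6)*((8 + 2)*4) = 5*(10*4) = 5*40 = 200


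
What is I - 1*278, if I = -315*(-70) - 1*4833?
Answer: 16939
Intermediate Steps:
I = 17217 (I = 22050 - 4833 = 17217)
I - 1*278 = 17217 - 1*278 = 17217 - 278 = 16939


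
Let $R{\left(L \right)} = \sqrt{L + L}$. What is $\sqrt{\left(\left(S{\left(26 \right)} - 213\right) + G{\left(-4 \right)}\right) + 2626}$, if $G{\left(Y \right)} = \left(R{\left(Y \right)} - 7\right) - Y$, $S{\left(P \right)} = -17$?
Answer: $\sqrt{2393 + 2 i \sqrt{2}} \approx 48.918 + 0.0289 i$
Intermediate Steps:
$R{\left(L \right)} = \sqrt{2} \sqrt{L}$ ($R{\left(L \right)} = \sqrt{2 L} = \sqrt{2} \sqrt{L}$)
$G{\left(Y \right)} = -7 - Y + \sqrt{2} \sqrt{Y}$ ($G{\left(Y \right)} = \left(\sqrt{2} \sqrt{Y} - 7\right) - Y = \left(-7 + \sqrt{2} \sqrt{Y}\right) - Y = -7 - Y + \sqrt{2} \sqrt{Y}$)
$\sqrt{\left(\left(S{\left(26 \right)} - 213\right) + G{\left(-4 \right)}\right) + 2626} = \sqrt{\left(\left(-17 - 213\right) - \left(3 - \sqrt{2} \sqrt{-4}\right)\right) + 2626} = \sqrt{\left(-230 + \left(-7 + 4 + \sqrt{2} \cdot 2 i\right)\right) + 2626} = \sqrt{\left(-230 + \left(-7 + 4 + 2 i \sqrt{2}\right)\right) + 2626} = \sqrt{\left(-230 - \left(3 - 2 i \sqrt{2}\right)\right) + 2626} = \sqrt{\left(-233 + 2 i \sqrt{2}\right) + 2626} = \sqrt{2393 + 2 i \sqrt{2}}$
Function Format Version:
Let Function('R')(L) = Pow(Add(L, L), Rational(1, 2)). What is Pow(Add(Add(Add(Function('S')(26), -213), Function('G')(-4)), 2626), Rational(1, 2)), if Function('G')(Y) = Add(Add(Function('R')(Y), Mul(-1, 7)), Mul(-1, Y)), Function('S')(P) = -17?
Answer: Pow(Add(2393, Mul(2, I, Pow(2, Rational(1, 2)))), Rational(1, 2)) ≈ Add(48.918, Mul(0.0289, I))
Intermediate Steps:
Function('R')(L) = Mul(Pow(2, Rational(1, 2)), Pow(L, Rational(1, 2))) (Function('R')(L) = Pow(Mul(2, L), Rational(1, 2)) = Mul(Pow(2, Rational(1, 2)), Pow(L, Rational(1, 2))))
Function('G')(Y) = Add(-7, Mul(-1, Y), Mul(Pow(2, Rational(1, 2)), Pow(Y, Rational(1, 2)))) (Function('G')(Y) = Add(Add(Mul(Pow(2, Rational(1, 2)), Pow(Y, Rational(1, 2))), Mul(-1, 7)), Mul(-1, Y)) = Add(Add(Mul(Pow(2, Rational(1, 2)), Pow(Y, Rational(1, 2))), -7), Mul(-1, Y)) = Add(Add(-7, Mul(Pow(2, Rational(1, 2)), Pow(Y, Rational(1, 2)))), Mul(-1, Y)) = Add(-7, Mul(-1, Y), Mul(Pow(2, Rational(1, 2)), Pow(Y, Rational(1, 2)))))
Pow(Add(Add(Add(Function('S')(26), -213), Function('G')(-4)), 2626), Rational(1, 2)) = Pow(Add(Add(Add(-17, -213), Add(-7, Mul(-1, -4), Mul(Pow(2, Rational(1, 2)), Pow(-4, Rational(1, 2))))), 2626), Rational(1, 2)) = Pow(Add(Add(-230, Add(-7, 4, Mul(Pow(2, Rational(1, 2)), Mul(2, I)))), 2626), Rational(1, 2)) = Pow(Add(Add(-230, Add(-7, 4, Mul(2, I, Pow(2, Rational(1, 2))))), 2626), Rational(1, 2)) = Pow(Add(Add(-230, Add(-3, Mul(2, I, Pow(2, Rational(1, 2))))), 2626), Rational(1, 2)) = Pow(Add(Add(-233, Mul(2, I, Pow(2, Rational(1, 2)))), 2626), Rational(1, 2)) = Pow(Add(2393, Mul(2, I, Pow(2, Rational(1, 2)))), Rational(1, 2))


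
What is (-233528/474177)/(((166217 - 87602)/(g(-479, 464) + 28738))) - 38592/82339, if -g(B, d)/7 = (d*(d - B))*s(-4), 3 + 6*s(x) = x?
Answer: -212103167799518576/9208157655407535 ≈ -23.034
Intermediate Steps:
s(x) = -½ + x/6
g(B, d) = 49*d*(d - B)/6 (g(B, d) = -7*d*(d - B)*(-½ + (⅙)*(-4)) = -7*d*(d - B)*(-½ - ⅔) = -7*d*(d - B)*(-7)/6 = -(-49)*d*(d - B)/6 = 49*d*(d - B)/6)
(-233528/474177)/(((166217 - 87602)/(g(-479, 464) + 28738))) - 38592/82339 = (-233528/474177)/(((166217 - 87602)/((49/6)*464*(464 - 1*(-479)) + 28738))) - 38592/82339 = (-233528*1/474177)/((78615/((49/6)*464*(464 + 479) + 28738))) - 38592*1/82339 = -233528/(474177*(78615/((49/6)*464*943 + 28738))) - 38592/82339 = -233528/(474177*(78615/(10720024/3 + 28738))) - 38592/82339 = -233528/(474177*(78615/(10806238/3))) - 38592/82339 = -233528/(474177*(78615*(3/10806238))) - 38592/82339 = -233528/(474177*235845/10806238) - 38592/82339 = -233528/474177*10806238/235845 - 38592/82339 = -2523559147664/111832274565 - 38592/82339 = -212103167799518576/9208157655407535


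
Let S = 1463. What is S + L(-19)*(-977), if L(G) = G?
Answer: 20026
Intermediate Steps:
S + L(-19)*(-977) = 1463 - 19*(-977) = 1463 + 18563 = 20026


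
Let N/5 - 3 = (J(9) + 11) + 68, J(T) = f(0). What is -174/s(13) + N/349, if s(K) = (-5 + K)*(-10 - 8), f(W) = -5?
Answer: 19361/8376 ≈ 2.3115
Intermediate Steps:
J(T) = -5
s(K) = 90 - 18*K (s(K) = (-5 + K)*(-18) = 90 - 18*K)
N = 385 (N = 15 + 5*((-5 + 11) + 68) = 15 + 5*(6 + 68) = 15 + 5*74 = 15 + 370 = 385)
-174/s(13) + N/349 = -174/(90 - 18*13) + 385/349 = -174/(90 - 234) + 385*(1/349) = -174/(-144) + 385/349 = -174*(-1/144) + 385/349 = 29/24 + 385/349 = 19361/8376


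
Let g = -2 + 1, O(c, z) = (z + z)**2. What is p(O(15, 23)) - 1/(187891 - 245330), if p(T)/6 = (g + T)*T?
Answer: 1542354325561/57439 ≈ 2.6852e+7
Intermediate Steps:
O(c, z) = 4*z**2 (O(c, z) = (2*z)**2 = 4*z**2)
g = -1
p(T) = 6*T*(-1 + T) (p(T) = 6*((-1 + T)*T) = 6*(T*(-1 + T)) = 6*T*(-1 + T))
p(O(15, 23)) - 1/(187891 - 245330) = 6*(4*23**2)*(-1 + 4*23**2) - 1/(187891 - 245330) = 6*(4*529)*(-1 + 4*529) - 1/(-57439) = 6*2116*(-1 + 2116) - 1*(-1/57439) = 6*2116*2115 + 1/57439 = 26852040 + 1/57439 = 1542354325561/57439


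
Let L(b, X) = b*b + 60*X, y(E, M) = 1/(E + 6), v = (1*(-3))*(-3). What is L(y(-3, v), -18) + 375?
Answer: -6344/9 ≈ -704.89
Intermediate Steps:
v = 9 (v = -3*(-3) = 9)
y(E, M) = 1/(6 + E)
L(b, X) = b**2 + 60*X
L(y(-3, v), -18) + 375 = ((1/(6 - 3))**2 + 60*(-18)) + 375 = ((1/3)**2 - 1080) + 375 = (1/9 - 1080) + 375 = -9719/9 + 375 = -6344/9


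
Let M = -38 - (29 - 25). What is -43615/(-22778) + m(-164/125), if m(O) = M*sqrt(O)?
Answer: 43615/22778 - 84*I*sqrt(205)/25 ≈ 1.9148 - 48.108*I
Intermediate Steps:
M = -42 (M = -38 - 1*4 = -38 - 4 = -42)
m(O) = -42*sqrt(O)
-43615/(-22778) + m(-164/125) = -43615/(-22778) - 42*2*I*sqrt(205)/25 = -43615*(-1/22778) - 42*2*I*sqrt(205)/25 = 43615/22778 - 84*I*sqrt(205)/25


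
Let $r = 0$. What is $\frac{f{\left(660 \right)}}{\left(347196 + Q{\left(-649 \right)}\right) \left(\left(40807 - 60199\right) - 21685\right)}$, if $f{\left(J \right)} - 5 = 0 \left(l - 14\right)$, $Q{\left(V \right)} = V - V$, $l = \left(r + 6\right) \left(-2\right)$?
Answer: $- \frac{5}{14261770092} \approx -3.5059 \cdot 10^{-10}$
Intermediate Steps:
$l = -12$ ($l = \left(0 + 6\right) \left(-2\right) = 6 \left(-2\right) = -12$)
$Q{\left(V \right)} = 0$
$f{\left(J \right)} = 5$ ($f{\left(J \right)} = 5 + 0 \left(-12 - 14\right) = 5 + 0 \left(-26\right) = 5 + 0 = 5$)
$\frac{f{\left(660 \right)}}{\left(347196 + Q{\left(-649 \right)}\right) \left(\left(40807 - 60199\right) - 21685\right)} = \frac{5}{\left(347196 + 0\right) \left(\left(40807 - 60199\right) - 21685\right)} = \frac{5}{347196 \left(-19392 - 21685\right)} = \frac{5}{347196 \left(-41077\right)} = \frac{5}{-14261770092} = 5 \left(- \frac{1}{14261770092}\right) = - \frac{5}{14261770092}$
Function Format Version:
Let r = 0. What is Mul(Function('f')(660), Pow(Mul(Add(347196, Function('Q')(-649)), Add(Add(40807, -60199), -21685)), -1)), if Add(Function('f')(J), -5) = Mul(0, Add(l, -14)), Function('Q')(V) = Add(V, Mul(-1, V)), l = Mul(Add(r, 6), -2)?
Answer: Rational(-5, 14261770092) ≈ -3.5059e-10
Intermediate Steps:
l = -12 (l = Mul(Add(0, 6), -2) = Mul(6, -2) = -12)
Function('Q')(V) = 0
Function('f')(J) = 5 (Function('f')(J) = Add(5, Mul(0, Add(-12, -14))) = Add(5, Mul(0, -26)) = Add(5, 0) = 5)
Mul(Function('f')(660), Pow(Mul(Add(347196, Function('Q')(-649)), Add(Add(40807, -60199), -21685)), -1)) = Mul(5, Pow(Mul(Add(347196, 0), Add(Add(40807, -60199), -21685)), -1)) = Mul(5, Pow(Mul(347196, Add(-19392, -21685)), -1)) = Mul(5, Pow(Mul(347196, -41077), -1)) = Mul(5, Pow(-14261770092, -1)) = Mul(5, Rational(-1, 14261770092)) = Rational(-5, 14261770092)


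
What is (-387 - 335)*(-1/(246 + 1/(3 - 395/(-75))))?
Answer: 89528/30519 ≈ 2.9335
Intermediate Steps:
(-387 - 335)*(-1/(246 + 1/(3 - 395/(-75)))) = -(-722)/(246 + 1/(3 - 395*(-1/75))) = -(-722)/(246 + 1/(3 + 79/15)) = -(-722)/(246 + 1/(124/15)) = -(-722)/(246 + 15/124) = -(-722)/30519/124 = -(-722)*124/30519 = -722*(-124/30519) = 89528/30519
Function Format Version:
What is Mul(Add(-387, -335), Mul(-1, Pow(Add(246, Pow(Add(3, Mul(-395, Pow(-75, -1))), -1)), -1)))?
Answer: Rational(89528, 30519) ≈ 2.9335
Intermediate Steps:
Mul(Add(-387, -335), Mul(-1, Pow(Add(246, Pow(Add(3, Mul(-395, Pow(-75, -1))), -1)), -1))) = Mul(-722, Mul(-1, Pow(Add(246, Pow(Add(3, Mul(-395, Rational(-1, 75))), -1)), -1))) = Mul(-722, Mul(-1, Pow(Add(246, Pow(Add(3, Rational(79, 15)), -1)), -1))) = Mul(-722, Mul(-1, Pow(Add(246, Pow(Rational(124, 15), -1)), -1))) = Mul(-722, Mul(-1, Pow(Add(246, Rational(15, 124)), -1))) = Mul(-722, Mul(-1, Pow(Rational(30519, 124), -1))) = Mul(-722, Mul(-1, Rational(124, 30519))) = Mul(-722, Rational(-124, 30519)) = Rational(89528, 30519)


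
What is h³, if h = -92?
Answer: -778688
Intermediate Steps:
h³ = (-92)³ = -778688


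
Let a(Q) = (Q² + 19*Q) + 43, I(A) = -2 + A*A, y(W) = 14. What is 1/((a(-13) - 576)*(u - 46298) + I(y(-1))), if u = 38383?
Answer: 1/4836259 ≈ 2.0677e-7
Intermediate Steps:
I(A) = -2 + A²
a(Q) = 43 + Q² + 19*Q
1/((a(-13) - 576)*(u - 46298) + I(y(-1))) = 1/(((43 + (-13)² + 19*(-13)) - 576)*(38383 - 46298) + (-2 + 14²)) = 1/(((43 + 169 - 247) - 576)*(-7915) + (-2 + 196)) = 1/((-35 - 576)*(-7915) + 194) = 1/(-611*(-7915) + 194) = 1/(4836065 + 194) = 1/4836259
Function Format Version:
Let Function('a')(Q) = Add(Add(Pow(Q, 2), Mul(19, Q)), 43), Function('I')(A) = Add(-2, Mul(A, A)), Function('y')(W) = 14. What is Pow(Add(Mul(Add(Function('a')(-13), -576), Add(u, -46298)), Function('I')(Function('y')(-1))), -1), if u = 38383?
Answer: Rational(1, 4836259) ≈ 2.0677e-7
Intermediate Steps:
Function('I')(A) = Add(-2, Pow(A, 2))
Function('a')(Q) = Add(43, Pow(Q, 2), Mul(19, Q))
Pow(Add(Mul(Add(Function('a')(-13), -576), Add(u, -46298)), Function('I')(Function('y')(-1))), -1) = Pow(Add(Mul(Add(Add(43, Pow(-13, 2), Mul(19, -13)), -576), Add(38383, -46298)), Add(-2, Pow(14, 2))), -1) = Pow(Add(Mul(Add(Add(43, 169, -247), -576), -7915), Add(-2, 196)), -1) = Pow(Add(Mul(Add(-35, -576), -7915), 194), -1) = Pow(Add(Mul(-611, -7915), 194), -1) = Pow(Add(4836065, 194), -1) = Pow(4836259, -1) = Rational(1, 4836259)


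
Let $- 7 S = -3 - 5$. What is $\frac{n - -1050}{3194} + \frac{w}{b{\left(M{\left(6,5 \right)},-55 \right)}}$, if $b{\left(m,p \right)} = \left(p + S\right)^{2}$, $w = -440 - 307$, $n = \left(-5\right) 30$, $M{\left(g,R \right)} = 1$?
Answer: $\frac{5503059}{226980013} \approx 0.024245$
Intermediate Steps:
$n = -150$
$S = \frac{8}{7}$ ($S = - \frac{-3 - 5}{7} = \left(- \frac{1}{7}\right) \left(-8\right) = \frac{8}{7} \approx 1.1429$)
$w = -747$
$b{\left(m,p \right)} = \left(\frac{8}{7} + p\right)^{2}$ ($b{\left(m,p \right)} = \left(p + \frac{8}{7}\right)^{2} = \left(\frac{8}{7} + p\right)^{2}$)
$\frac{n - -1050}{3194} + \frac{w}{b{\left(M{\left(6,5 \right)},-55 \right)}} = \frac{-150 - -1050}{3194} - \frac{747}{\frac{1}{49} \left(8 + 7 \left(-55\right)\right)^{2}} = \left(-150 + 1050\right) \frac{1}{3194} - \frac{747}{\frac{1}{49} \left(8 - 385\right)^{2}} = 900 \cdot \frac{1}{3194} - \frac{747}{\frac{1}{49} \left(-377\right)^{2}} = \frac{450}{1597} - \frac{747}{\frac{1}{49} \cdot 142129} = \frac{450}{1597} - \frac{747}{\frac{142129}{49}} = \frac{450}{1597} - \frac{36603}{142129} = \frac{5503059}{226980013}$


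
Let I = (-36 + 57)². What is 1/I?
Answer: 1/441 ≈ 0.0022676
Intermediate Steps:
I = 441 (I = 21² = 441)
1/I = 1/441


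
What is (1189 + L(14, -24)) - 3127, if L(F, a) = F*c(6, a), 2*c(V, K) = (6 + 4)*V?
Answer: -1518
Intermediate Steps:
c(V, K) = 5*V (c(V, K) = ((6 + 4)*V)/2 = (10*V)/2 = 5*V)
L(F, a) = 30*F (L(F, a) = F*(5*6) = F*30 = 30*F)
(1189 + L(14, -24)) - 3127 = (1189 + 30*14) - 3127 = (1189 + 420) - 3127 = 1609 - 3127 = -1518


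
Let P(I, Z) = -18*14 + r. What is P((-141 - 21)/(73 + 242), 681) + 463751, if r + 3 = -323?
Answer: 463173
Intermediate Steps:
r = -326 (r = -3 - 323 = -326)
P(I, Z) = -578 (P(I, Z) = -18*14 - 326 = -252 - 326 = -578)
P((-141 - 21)/(73 + 242), 681) + 463751 = -578 + 463751 = 463173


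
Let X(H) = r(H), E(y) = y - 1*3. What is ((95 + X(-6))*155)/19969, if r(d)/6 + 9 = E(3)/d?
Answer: 6355/19969 ≈ 0.31824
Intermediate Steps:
E(y) = -3 + y (E(y) = y - 3 = -3 + y)
r(d) = -54 (r(d) = -54 + 6*((-3 + 3)/d) = -54 + 6*(0/d) = -54 + 6*0 = -54 + 0 = -54)
X(H) = -54
((95 + X(-6))*155)/19969 = ((95 - 54)*155)/19969 = (41*155)*(1/19969) = 6355*(1/19969) = 6355/19969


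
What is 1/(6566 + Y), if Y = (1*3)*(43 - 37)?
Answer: 1/6584 ≈ 0.00015188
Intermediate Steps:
Y = 18 (Y = 3*6 = 18)
1/(6566 + Y) = 1/(6566 + 18) = 1/6584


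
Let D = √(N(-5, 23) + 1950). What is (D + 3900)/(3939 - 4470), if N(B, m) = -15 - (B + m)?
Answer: -1300/177 - √213/177 ≈ -7.4271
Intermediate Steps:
N(B, m) = -15 - B - m (N(B, m) = -15 + (-B - m) = -15 - B - m)
D = 3*√213 (D = √((-15 - 1*(-5) - 1*23) + 1950) = √((-15 + 5 - 23) + 1950) = √(-33 + 1950) = √1917 = 3*√213 ≈ 43.784)
(D + 3900)/(3939 - 4470) = (3*√213 + 3900)/(3939 - 4470) = (3900 + 3*√213)/(-531) = (3900 + 3*√213)*(-1/531) = -1300/177 - √213/177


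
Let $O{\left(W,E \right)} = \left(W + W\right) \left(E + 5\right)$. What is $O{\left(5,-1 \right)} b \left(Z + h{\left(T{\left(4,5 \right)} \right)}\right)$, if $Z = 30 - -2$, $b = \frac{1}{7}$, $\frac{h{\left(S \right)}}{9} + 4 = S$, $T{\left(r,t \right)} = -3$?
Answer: $- \frac{1240}{7} \approx -177.14$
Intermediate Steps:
$h{\left(S \right)} = -36 + 9 S$
$O{\left(W,E \right)} = 2 W \left(5 + E\right)$
$b = \frac{1}{7} \approx 0.14286$
$Z = 32$ ($Z = 30 + 2 = 32$)
$O{\left(5,-1 \right)} b \left(Z + h{\left(T{\left(4,5 \right)} \right)}\right) = 2 \cdot 5 \left(5 - 1\right) \frac{1}{7} \left(32 + \left(-36 + 9 \left(-3\right)\right)\right) = 2 \cdot 5 \cdot 4 \cdot \frac{1}{7} \left(32 - 63\right) = 40 \cdot \frac{1}{7} \left(32 - 63\right) = \frac{40}{7} \left(-31\right) = - \frac{1240}{7}$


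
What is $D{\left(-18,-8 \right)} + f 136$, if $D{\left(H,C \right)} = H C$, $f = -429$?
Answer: $-58200$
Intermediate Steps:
$D{\left(H,C \right)} = C H$
$D{\left(-18,-8 \right)} + f 136 = \left(-8\right) \left(-18\right) - 58344 = 144 - 58344 = -58200$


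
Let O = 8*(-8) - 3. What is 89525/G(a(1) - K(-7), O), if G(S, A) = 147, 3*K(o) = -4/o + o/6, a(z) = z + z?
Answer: 89525/147 ≈ 609.01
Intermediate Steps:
a(z) = 2*z
K(o) = -4/(3*o) + o/18 (K(o) = (-4/o + o/6)/3 = -4/(3*o) + o/18)
O = -67 (O = -64 - 3 = -67)
89525/G(a(1) - K(-7), O) = 89525/147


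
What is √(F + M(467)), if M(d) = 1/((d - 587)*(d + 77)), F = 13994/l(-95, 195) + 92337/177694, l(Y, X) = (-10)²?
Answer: √18456840851861370849/362495760 ≈ 11.852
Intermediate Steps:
l(Y, X) = 100
F = 311985442/2221175 (F = 13994/100 + 92337/177694 = 13994*(1/100) + 92337*(1/177694) = 6997/50 + 92337/177694 = 311985442/2221175 ≈ 140.46)
M(d) = 1/((-587 + d)*(77 + d))
√(F + M(467)) = √(311985442/2221175 + 1/(-45199 + 467² - 510*467)) = √(311985442/2221175 + 1/(-45199 + 218089 - 238170)) = √(311985442/2221175 + 1/(-65280)) = √(311985442/2221175 - 1/65280) = √(4073281486517/28999660800) = √18456840851861370849/362495760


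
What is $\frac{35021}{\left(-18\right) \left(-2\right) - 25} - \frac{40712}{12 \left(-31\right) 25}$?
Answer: $\frac{81535783}{25575} \approx 3188.1$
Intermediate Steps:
$\frac{35021}{\left(-18\right) \left(-2\right) - 25} - \frac{40712}{12 \left(-31\right) 25} = \frac{35021}{36 - 25} - \frac{40712}{\left(-372\right) 25} = \frac{35021}{11} - \frac{40712}{-9300} = 35021 \cdot \frac{1}{11} - - \frac{10178}{2325} = \frac{35021}{11} + \frac{10178}{2325} = \frac{81535783}{25575}$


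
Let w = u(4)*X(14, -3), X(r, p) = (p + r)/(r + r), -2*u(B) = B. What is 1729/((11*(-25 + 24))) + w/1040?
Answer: -25174361/160160 ≈ -157.18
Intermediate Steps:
u(B) = -B/2
X(r, p) = (p + r)/(2*r) (X(r, p) = (p + r)/((2*r)) = (p + r)*(1/(2*r)) = (p + r)/(2*r))
w = -11/14 (w = (-½*4)*((½)*(-3 + 14)/14) = -11/14 ≈ -0.78571)
1729/((11*(-25 + 24))) + w/1040 = 1729/((11*(-25 + 24))) - 11/14/1040 = 1729/((11*(-1))) - 11/14*1/1040 = 1729/(-11) - 11/14560 = 1729*(-1/11) - 11/14560 = -1729/11 - 11/14560 = -25174361/160160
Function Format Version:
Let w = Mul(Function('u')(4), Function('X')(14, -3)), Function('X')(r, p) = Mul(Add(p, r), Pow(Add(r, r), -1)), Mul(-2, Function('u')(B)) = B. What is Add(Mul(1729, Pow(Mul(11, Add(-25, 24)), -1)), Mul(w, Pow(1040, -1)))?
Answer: Rational(-25174361, 160160) ≈ -157.18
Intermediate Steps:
Function('u')(B) = Mul(Rational(-1, 2), B)
Function('X')(r, p) = Mul(Rational(1, 2), Pow(r, -1), Add(p, r)) (Function('X')(r, p) = Mul(Add(p, r), Pow(Mul(2, r), -1)) = Mul(Add(p, r), Mul(Rational(1, 2), Pow(r, -1))) = Mul(Rational(1, 2), Pow(r, -1), Add(p, r)))
w = Rational(-11, 14) (w = Mul(Mul(Rational(-1, 2), 4), Mul(Rational(1, 2), Pow(14, -1), Add(-3, 14))) = Mul(-2, Mul(Rational(1, 2), Rational(1, 14), 11)) = Mul(-2, Rational(11, 28)) = Rational(-11, 14) ≈ -0.78571)
Add(Mul(1729, Pow(Mul(11, Add(-25, 24)), -1)), Mul(w, Pow(1040, -1))) = Add(Mul(1729, Pow(Mul(11, Add(-25, 24)), -1)), Mul(Rational(-11, 14), Pow(1040, -1))) = Add(Mul(1729, Pow(Mul(11, -1), -1)), Mul(Rational(-11, 14), Rational(1, 1040))) = Add(Mul(1729, Pow(-11, -1)), Rational(-11, 14560)) = Add(Mul(1729, Rational(-1, 11)), Rational(-11, 14560)) = Add(Rational(-1729, 11), Rational(-11, 14560)) = Rational(-25174361, 160160)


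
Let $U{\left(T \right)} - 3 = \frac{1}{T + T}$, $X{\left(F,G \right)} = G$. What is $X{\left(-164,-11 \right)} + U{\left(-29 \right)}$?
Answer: $- \frac{465}{58} \approx -8.0172$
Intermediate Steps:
$U{\left(T \right)} = 3 + \frac{1}{2 T}$ ($U{\left(T \right)} = 3 + \frac{1}{T + T} = 3 + \frac{1}{2 T}$)
$X{\left(-164,-11 \right)} + U{\left(-29 \right)} = -11 + \left(3 + \frac{1}{2 \left(-29\right)}\right) = -11 + \left(3 + \frac{1}{2} \left(- \frac{1}{29}\right)\right) = -11 + \left(3 - \frac{1}{58}\right) = -11 + \frac{173}{58} = - \frac{465}{58}$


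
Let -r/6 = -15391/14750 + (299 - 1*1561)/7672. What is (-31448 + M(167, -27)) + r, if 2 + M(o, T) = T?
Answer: -445147513561/14145250 ≈ -31470.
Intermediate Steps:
M(o, T) = -2 + T
r = 102520689/14145250 (r = -6*(-15391/14750 + (299 - 1*1561)/7672) = -6*(-15391*1/14750 + (299 - 1561)*(1/7672)) = -6*(-15391/14750 - 1262*1/7672) = -6*(-15391/14750 - 631/3836) = -6*(-34173563/28290500) = 102520689/14145250 ≈ 7.2477)
(-31448 + M(167, -27)) + r = (-31448 + (-2 - 27)) + 102520689/14145250 = (-31448 - 29) + 102520689/14145250 = -31477 + 102520689/14145250 = -445147513561/14145250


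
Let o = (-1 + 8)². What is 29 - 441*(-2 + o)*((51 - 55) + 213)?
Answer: -4331914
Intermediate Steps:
o = 49 (o = 7² = 49)
29 - 441*(-2 + o)*((51 - 55) + 213) = 29 - 441*(-2 + 49)*((51 - 55) + 213) = 29 - 20727*(-4 + 213) = 29 - 20727*209 = 29 - 441*9823 = 29 - 4331943 = -4331914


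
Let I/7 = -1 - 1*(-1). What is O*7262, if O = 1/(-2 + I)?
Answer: -3631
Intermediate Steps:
I = 0 (I = 7*(-1 - 1*(-1)) = 7*(-1 + 1) = 7*0 = 0)
O = -½ (O = 1/(-2 + 0) = 1/(-2) = -½ ≈ -0.50000)
O*7262 = -½*7262 = -3631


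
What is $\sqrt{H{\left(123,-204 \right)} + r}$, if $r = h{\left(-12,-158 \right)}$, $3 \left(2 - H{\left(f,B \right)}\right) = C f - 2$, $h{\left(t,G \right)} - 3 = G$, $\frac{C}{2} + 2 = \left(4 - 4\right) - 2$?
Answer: $\frac{\sqrt{1581}}{3} \approx 13.254$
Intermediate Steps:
$C = -8$ ($C = -4 + 2 \left(\left(4 - 4\right) - 2\right) = -4 + 2 \left(0 - 2\right) = -4 + 2 \left(-2\right) = -4 - 4 = -8$)
$h{\left(t,G \right)} = 3 + G$
$H{\left(f,B \right)} = \frac{8}{3} + \frac{8 f}{3}$ ($H{\left(f,B \right)} = 2 - \frac{- 8 f - 2}{3} = 2 - \frac{-2 - 8 f}{3} = 2 + \left(\frac{2}{3} + \frac{8 f}{3}\right) = \frac{8}{3} + \frac{8 f}{3}$)
$r = -155$ ($r = 3 - 158 = -155$)
$\sqrt{H{\left(123,-204 \right)} + r} = \sqrt{\left(\frac{8}{3} + \frac{8}{3} \cdot 123\right) - 155} = \sqrt{\left(\frac{8}{3} + 328\right) - 155} = \sqrt{\frac{992}{3} - 155} = \sqrt{\frac{527}{3}} = \frac{\sqrt{1581}}{3}$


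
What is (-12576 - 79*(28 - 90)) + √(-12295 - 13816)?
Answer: -7678 + I*√26111 ≈ -7678.0 + 161.59*I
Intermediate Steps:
(-12576 - 79*(28 - 90)) + √(-12295 - 13816) = (-12576 - 79*(-62)) + √(-26111) = (-12576 + 4898) + I*√26111 = -7678 + I*√26111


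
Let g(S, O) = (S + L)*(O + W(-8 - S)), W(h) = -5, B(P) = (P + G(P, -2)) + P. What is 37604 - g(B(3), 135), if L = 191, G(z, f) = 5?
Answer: 11344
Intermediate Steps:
B(P) = 5 + 2*P (B(P) = (P + 5) + P = (5 + P) + P = 5 + 2*P)
g(S, O) = (-5 + O)*(191 + S) (g(S, O) = (S + 191)*(O - 5) = (191 + S)*(-5 + O) = (-5 + O)*(191 + S))
37604 - g(B(3), 135) = 37604 - (-955 - 5*(5 + 2*3) + 191*135 + 135*(5 + 2*3)) = 37604 - (-955 - 5*(5 + 6) + 25785 + 135*(5 + 6)) = 37604 - (-955 - 5*11 + 25785 + 135*11) = 37604 - (-955 - 55 + 25785 + 1485) = 37604 - 1*26260 = 37604 - 26260 = 11344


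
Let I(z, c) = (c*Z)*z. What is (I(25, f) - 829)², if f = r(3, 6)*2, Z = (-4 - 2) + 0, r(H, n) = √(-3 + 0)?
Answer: 417241 + 497400*I*√3 ≈ 4.1724e+5 + 8.6152e+5*I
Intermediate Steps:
r(H, n) = I*√3 (r(H, n) = √(-3) = I*√3)
Z = -6 (Z = -6 + 0 = -6)
f = 2*I*√3 (f = (I*√3)*2 = 2*I*√3 ≈ 3.4641*I)
I(z, c) = -6*c*z (I(z, c) = (c*(-6))*z = (-6*c)*z = -6*c*z)
(I(25, f) - 829)² = (-6*2*I*√3*25 - 829)² = (-300*I*√3 - 829)² = (-829 - 300*I*√3)²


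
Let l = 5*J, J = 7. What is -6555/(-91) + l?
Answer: 9740/91 ≈ 107.03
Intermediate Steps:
l = 35 (l = 5*7 = 35)
-6555/(-91) + l = -6555/(-91) + 35 = -6555*(-1)/91 + 35 = -69*(-95/91) + 35 = 6555/91 + 35 = 9740/91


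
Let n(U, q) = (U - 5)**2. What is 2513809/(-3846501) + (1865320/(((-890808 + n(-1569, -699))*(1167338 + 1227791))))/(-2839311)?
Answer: -753455683327575311626343/1152899062488214156091097 ≈ -0.65353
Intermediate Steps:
n(U, q) = (-5 + U)**2
2513809/(-3846501) + (1865320/(((-890808 + n(-1569, -699))*(1167338 + 1227791))))/(-2839311) = 2513809/(-3846501) + (1865320/(((-890808 + (-5 - 1569)**2)*(1167338 + 1227791))))/(-2839311) = 2513809*(-1/3846501) + (1865320/(((-890808 + (-1574)**2)*2395129)))*(-1/2839311) = -2513809/3846501 + (1865320/(((-890808 + 2477476)*2395129)))*(-1/2839311) = -2513809/3846501 + (1865320/((1586668*2395129)))*(-1/2839311) = -2513809/3846501 + (1865320/3800274540172)*(-1/2839311) = -2513809/3846501 + (1865320*(1/3800274540172))*(-1/2839311) = -2513809/3846501 + (466330/950068635043)*(-1/2839311) = -2513809/3846501 - 466330/2697540326232575373 = -753455683327575311626343/1152899062488214156091097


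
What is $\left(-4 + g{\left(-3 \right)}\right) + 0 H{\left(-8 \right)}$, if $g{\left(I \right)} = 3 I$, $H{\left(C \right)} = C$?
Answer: $-13$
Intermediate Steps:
$\left(-4 + g{\left(-3 \right)}\right) + 0 H{\left(-8 \right)} = \left(-4 + 3 \left(-3\right)\right) + 0 \left(-8\right) = \left(-4 - 9\right) + 0 = -13 + 0 = -13$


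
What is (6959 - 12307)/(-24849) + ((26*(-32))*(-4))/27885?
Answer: 540388/1615185 ≈ 0.33457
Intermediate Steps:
(6959 - 12307)/(-24849) + ((26*(-32))*(-4))/27885 = -5348*(-1/24849) - 832*(-4)*(1/27885) = 5348/24849 + 3328*(1/27885) = 5348/24849 + 256/2145 = 540388/1615185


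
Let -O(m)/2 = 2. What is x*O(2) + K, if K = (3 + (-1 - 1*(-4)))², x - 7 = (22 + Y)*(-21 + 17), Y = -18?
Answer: 72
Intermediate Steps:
O(m) = -4 (O(m) = -2*2 = -4)
x = -9 (x = 7 + (22 - 18)*(-21 + 17) = 7 + 4*(-4) = 7 - 16 = -9)
K = 36 (K = (3 + (-1 + 4))² = (3 + 3)² = 6² = 36)
x*O(2) + K = -9*(-4) + 36 = 36 + 36 = 72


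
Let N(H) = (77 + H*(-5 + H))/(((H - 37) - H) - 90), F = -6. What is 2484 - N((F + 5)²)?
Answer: 315541/127 ≈ 2484.6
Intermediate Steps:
N(H) = -77/127 - H*(-5 + H)/127 (N(H) = (77 + H*(-5 + H))/(((-37 + H) - H) - 90) = (77 + H*(-5 + H))/(-37 - 90) = (77 + H*(-5 + H))/(-127) = (77 + H*(-5 + H))*(-1/127) = -77/127 - H*(-5 + H)/127)
2484 - N((F + 5)²) = 2484 - (-77/127 - (-6 + 5)⁴/127 + 5*(-6 + 5)²/127) = 2484 - (-77/127 - ((-1)²)²/127 + (5/127)*(-1)²) = 2484 - (-77/127 - 1/127*1² + (5/127)*1) = 2484 - (-77/127 - 1/127*1 + 5/127) = 2484 - (-77/127 - 1/127 + 5/127) = 2484 - 1*(-73/127) = 2484 + 73/127 = 315541/127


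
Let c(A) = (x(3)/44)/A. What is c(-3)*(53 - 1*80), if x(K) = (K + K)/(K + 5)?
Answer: 27/176 ≈ 0.15341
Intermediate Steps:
x(K) = 2*K/(5 + K) (x(K) = (2*K)/(5 + K) = 2*K/(5 + K))
c(A) = 3/(176*A) (c(A) = ((2*3/(5 + 3))/44)/A = ((2*3/8)*(1/44))/A = ((2*3*(1/8))*(1/44))/A = ((3/4)*(1/44))/A = 3/(176*A))
c(-3)*(53 - 1*80) = ((3/176)/(-3))*(53 - 1*80) = ((3/176)*(-1/3))*(53 - 80) = -1/176*(-27) = 27/176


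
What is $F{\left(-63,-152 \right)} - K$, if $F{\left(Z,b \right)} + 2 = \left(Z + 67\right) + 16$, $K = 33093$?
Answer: $-33075$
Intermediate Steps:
$F{\left(Z,b \right)} = 81 + Z$ ($F{\left(Z,b \right)} = -2 + \left(\left(Z + 67\right) + 16\right) = -2 + \left(\left(67 + Z\right) + 16\right) = -2 + \left(83 + Z\right) = 81 + Z$)
$F{\left(-63,-152 \right)} - K = \left(81 - 63\right) - 33093 = 18 - 33093 = -33075$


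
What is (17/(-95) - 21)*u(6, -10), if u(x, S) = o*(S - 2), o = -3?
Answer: -72432/95 ≈ -762.44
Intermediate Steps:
u(x, S) = 6 - 3*S (u(x, S) = -3*(S - 2) = -3*(-2 + S) = 6 - 3*S)
(17/(-95) - 21)*u(6, -10) = (17/(-95) - 21)*(6 - 3*(-10)) = (17*(-1/95) - 21)*(6 + 30) = (-17/95 - 21)*36 = -2012/95*36 = -72432/95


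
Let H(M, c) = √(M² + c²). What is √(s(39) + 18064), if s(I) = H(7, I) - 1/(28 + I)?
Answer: √(81089229 + 4489*√1570)/67 ≈ 134.55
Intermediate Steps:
s(I) = √(49 + I²) - 1/(28 + I) (s(I) = √(7² + I²) - 1/(28 + I) = √(49 + I²) - 1/(28 + I))
√(s(39) + 18064) = √((-1 + 28*√(49 + 39²) + 39*√(49 + 39²))/(28 + 39) + 18064) = √((-1 + 28*√(49 + 1521) + 39*√(49 + 1521))/67 + 18064) = √((-1 + 28*√1570 + 39*√1570)/67 + 18064) = √((-1 + 67*√1570)/67 + 18064) = √((-1/67 + √1570) + 18064) = √(1210287/67 + √1570)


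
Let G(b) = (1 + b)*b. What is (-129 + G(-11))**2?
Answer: 361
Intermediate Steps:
G(b) = b*(1 + b)
(-129 + G(-11))**2 = (-129 - 11*(1 - 11))**2 = (-129 - 11*(-10))**2 = (-129 + 110)**2 = (-19)**2 = 361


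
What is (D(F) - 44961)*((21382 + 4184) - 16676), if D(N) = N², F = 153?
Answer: -191597280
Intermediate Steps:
(D(F) - 44961)*((21382 + 4184) - 16676) = (153² - 44961)*((21382 + 4184) - 16676) = (23409 - 44961)*(25566 - 16676) = -21552*8890 = -191597280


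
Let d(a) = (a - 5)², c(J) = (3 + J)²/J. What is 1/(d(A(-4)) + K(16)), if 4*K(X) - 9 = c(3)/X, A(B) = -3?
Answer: 16/1063 ≈ 0.015052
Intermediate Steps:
c(J) = (3 + J)²/J
K(X) = 9/4 + 3/X (K(X) = 9/4 + (((3 + 3)²/3)/X)/4 = 9/4 + (((⅓)*6²)/X)/4 = 9/4 + (((⅓)*36)/X)/4 = 9/4 + (12/X)/4 = 9/4 + 3/X)
d(a) = (-5 + a)²
1/(d(A(-4)) + K(16)) = 1/((-5 - 3)² + (9/4 + 3/16)) = 1/((-8)² + (9/4 + 3*(1/16))) = 1/(64 + (9/4 + 3/16)) = 1/(64 + 39/16) = 1/(1063/16) = 16/1063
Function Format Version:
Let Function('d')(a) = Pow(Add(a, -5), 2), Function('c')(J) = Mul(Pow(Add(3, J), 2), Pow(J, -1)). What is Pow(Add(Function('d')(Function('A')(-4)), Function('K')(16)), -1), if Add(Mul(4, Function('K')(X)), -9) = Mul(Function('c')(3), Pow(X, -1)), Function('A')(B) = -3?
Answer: Rational(16, 1063) ≈ 0.015052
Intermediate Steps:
Function('c')(J) = Mul(Pow(J, -1), Pow(Add(3, J), 2))
Function('K')(X) = Add(Rational(9, 4), Mul(3, Pow(X, -1))) (Function('K')(X) = Add(Rational(9, 4), Mul(Rational(1, 4), Mul(Mul(Pow(3, -1), Pow(Add(3, 3), 2)), Pow(X, -1)))) = Add(Rational(9, 4), Mul(Rational(1, 4), Mul(Mul(Rational(1, 3), Pow(6, 2)), Pow(X, -1)))) = Add(Rational(9, 4), Mul(Rational(1, 4), Mul(Mul(Rational(1, 3), 36), Pow(X, -1)))) = Add(Rational(9, 4), Mul(Rational(1, 4), Mul(12, Pow(X, -1)))) = Add(Rational(9, 4), Mul(3, Pow(X, -1))))
Function('d')(a) = Pow(Add(-5, a), 2)
Pow(Add(Function('d')(Function('A')(-4)), Function('K')(16)), -1) = Pow(Add(Pow(Add(-5, -3), 2), Add(Rational(9, 4), Mul(3, Pow(16, -1)))), -1) = Pow(Add(Pow(-8, 2), Add(Rational(9, 4), Mul(3, Rational(1, 16)))), -1) = Pow(Add(64, Add(Rational(9, 4), Rational(3, 16))), -1) = Pow(Add(64, Rational(39, 16)), -1) = Pow(Rational(1063, 16), -1) = Rational(16, 1063)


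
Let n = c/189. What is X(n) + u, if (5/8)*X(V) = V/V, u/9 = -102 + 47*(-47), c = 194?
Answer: -103987/5 ≈ -20797.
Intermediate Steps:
n = 194/189 ≈ 1.0265
u = -20799 (u = 9*(-102 + 47*(-47)) = 9*(-102 - 2209) = 9*(-2311) = -20799)
X(V) = 8/5 (X(V) = 8*(V/V)/5 = (8/5)*1 = 8/5)
X(n) + u = 8/5 - 20799 = -103987/5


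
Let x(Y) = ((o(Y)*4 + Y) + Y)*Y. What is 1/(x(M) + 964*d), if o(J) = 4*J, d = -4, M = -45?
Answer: 1/32594 ≈ 3.0681e-5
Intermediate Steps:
x(Y) = 18*Y² (x(Y) = (((4*Y)*4 + Y) + Y)*Y = ((16*Y + Y) + Y)*Y = (17*Y + Y)*Y = (18*Y)*Y = 18*Y²)
1/(x(M) + 964*d) = 1/(18*(-45)² + 964*(-4)) = 1/(18*2025 - 3856) = 1/(36450 - 3856) = 1/32594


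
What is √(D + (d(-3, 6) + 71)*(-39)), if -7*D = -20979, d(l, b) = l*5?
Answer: √813 ≈ 28.513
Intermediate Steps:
d(l, b) = 5*l
D = 2997 (D = -⅐*(-20979) = 2997)
√(D + (d(-3, 6) + 71)*(-39)) = √(2997 + (5*(-3) + 71)*(-39)) = √(2997 + (-15 + 71)*(-39)) = √(2997 + 56*(-39)) = √(2997 - 2184) = √813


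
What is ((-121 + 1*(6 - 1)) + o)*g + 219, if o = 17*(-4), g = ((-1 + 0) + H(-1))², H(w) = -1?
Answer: -517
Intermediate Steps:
g = 4 (g = ((-1 + 0) - 1)² = (-1 - 1)² = (-2)² = 4)
o = -68
((-121 + 1*(6 - 1)) + o)*g + 219 = ((-121 + 1*(6 - 1)) - 68)*4 + 219 = ((-121 + 1*5) - 68)*4 + 219 = ((-121 + 5) - 68)*4 + 219 = (-116 - 68)*4 + 219 = -184*4 + 219 = -736 + 219 = -517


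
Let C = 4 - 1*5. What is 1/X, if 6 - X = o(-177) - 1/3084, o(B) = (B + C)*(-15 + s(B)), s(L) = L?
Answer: -3084/105380279 ≈ -2.9265e-5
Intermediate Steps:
C = -1 (C = 4 - 5 = -1)
o(B) = (-1 + B)*(-15 + B) (o(B) = (B - 1)*(-15 + B) = (-1 + B)*(-15 + B))
X = -105380279/3084 (X = 6 - ((15 + (-177)² - 16*(-177)) - 1/3084) = 6 - ((15 + 31329 + 2832) - 1*1/3084) = 6 - (34176 - 1/3084) = 6 - 1*105398783/3084 = 6 - 105398783/3084 = -105380279/3084 ≈ -34170.)
1/X = 1/(-105380279/3084) = -3084/105380279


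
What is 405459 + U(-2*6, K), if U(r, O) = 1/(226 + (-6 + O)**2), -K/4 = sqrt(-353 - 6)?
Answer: (19462032*sqrt(359) + 2222726237*I)/(2*(24*sqrt(359) + 2741*I)) ≈ 4.0546e+5 - 3.0518e-5*I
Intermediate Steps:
K = -4*I*sqrt(359) (K = -4*sqrt(-353 - 6) = -4*I*sqrt(359) ≈ -75.789*I)
405459 + U(-2*6, K) = 405459 + 1/(226 + (-6 - 4*I*sqrt(359))**2)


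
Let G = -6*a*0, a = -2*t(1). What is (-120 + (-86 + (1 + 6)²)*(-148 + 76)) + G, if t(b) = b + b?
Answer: 2544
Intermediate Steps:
t(b) = 2*b
a = -4 ≈ -4.0000
G = 0 (G = -6*(-4)*0 = 24*0 = 0)
(-120 + (-86 + (1 + 6)²)*(-148 + 76)) + G = (-120 + (-86 + (1 + 6)²)*(-148 + 76)) + 0 = (-120 + (-86 + 7²)*(-72)) + 0 = (-120 + (-86 + 49)*(-72)) + 0 = (-120 - 37*(-72)) + 0 = (-120 + 2664) + 0 = 2544 + 0 = 2544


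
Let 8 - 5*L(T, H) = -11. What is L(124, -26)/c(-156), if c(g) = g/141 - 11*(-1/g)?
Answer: -139308/43145 ≈ -3.2288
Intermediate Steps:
L(T, H) = 19/5 (L(T, H) = 8/5 - ⅕*(-11) = 8/5 + 11/5 = 19/5)
c(g) = 11/g + g/141 (c(g) = g*(1/141) - (-11)/g = g/141 + 11/g = 11/g + g/141)
L(124, -26)/c(-156) = 19/(5*(11/(-156) + (1/141)*(-156))) = 19/(5*(11*(-1/156) - 52/47)) = 19/(5*(-11/156 - 52/47)) = 19/(5*(-8629/7332)) = (19/5)*(-7332/8629) = -139308/43145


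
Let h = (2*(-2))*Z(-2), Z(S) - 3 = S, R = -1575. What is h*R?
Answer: 6300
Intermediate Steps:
Z(S) = 3 + S
h = -4 (h = (2*(-2))*(3 - 2) = -4*1 = -4)
h*R = -4*(-1575) = 6300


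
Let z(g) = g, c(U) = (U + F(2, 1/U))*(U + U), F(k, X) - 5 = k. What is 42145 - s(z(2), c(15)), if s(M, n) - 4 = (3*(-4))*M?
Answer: 42165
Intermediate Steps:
F(k, X) = 5 + k
c(U) = 2*U*(7 + U) (c(U) = (U + (5 + 2))*(U + U) = (U + 7)*(2*U) = (7 + U)*(2*U) = 2*U*(7 + U))
s(M, n) = 4 - 12*M (s(M, n) = 4 + (3*(-4))*M = 4 - 12*M)
42145 - s(z(2), c(15)) = 42145 - (4 - 12*2) = 42145 - (4 - 24) = 42145 - 1*(-20) = 42145 + 20 = 42165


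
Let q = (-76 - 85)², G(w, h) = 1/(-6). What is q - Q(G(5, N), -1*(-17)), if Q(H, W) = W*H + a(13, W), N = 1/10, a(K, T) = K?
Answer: 155465/6 ≈ 25911.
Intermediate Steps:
N = ⅒ ≈ 0.10000
G(w, h) = -⅙
q = 25921 (q = (-161)² = 25921)
Q(H, W) = 13 + H*W (Q(H, W) = W*H + 13 = H*W + 13 = 13 + H*W)
q - Q(G(5, N), -1*(-17)) = 25921 - (13 - (-1)*(-17)/6) = 25921 - (13 - ⅙*17) = 25921 - (13 - 17/6) = 25921 - 1*61/6 = 25921 - 61/6 = 155465/6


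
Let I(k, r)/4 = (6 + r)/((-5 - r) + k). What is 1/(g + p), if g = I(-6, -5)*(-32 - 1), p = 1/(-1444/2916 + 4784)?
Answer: 3487175/76718579 ≈ 0.045454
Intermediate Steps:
I(k, r) = 4*(6 + r)/(-5 + k - r) (I(k, r) = 4*((6 + r)/((-5 - r) + k)) = 4*((6 + r)/(-5 + k - r)) = 4*(6 + r)/(-5 + k - r))
p = 729/3487175 (p = 1/(-1444*1/2916 + 4784) = 1/(-361/729 + 4784) = 1/(3487175/729) = 729/3487175 ≈ 0.00020905)
g = 22 (g = (4*(-6 - 1*(-5))/(5 - 5 - 1*(-6)))*(-32 - 1) = (4*(-6 + 5)/(5 - 5 + 6))*(-33) = (4*(-1)/6)*(-33) = (4*(⅙)*(-1))*(-33) = -⅔*(-33) = 22)
1/(g + p) = 1/(22 + 729/3487175) = 1/(76718579/3487175) = 3487175/76718579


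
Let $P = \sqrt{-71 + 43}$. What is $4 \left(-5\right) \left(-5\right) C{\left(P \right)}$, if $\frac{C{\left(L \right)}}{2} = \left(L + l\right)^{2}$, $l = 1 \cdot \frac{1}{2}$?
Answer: $-5550 + 400 i \sqrt{7} \approx -5550.0 + 1058.3 i$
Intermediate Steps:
$l = \frac{1}{2}$ ($l = 1 \cdot \frac{1}{2} = \frac{1}{2} \approx 0.5$)
$P = 2 i \sqrt{7}$ ($P = \sqrt{-28} = 2 i \sqrt{7} \approx 5.2915 i$)
$C{\left(L \right)} = 2 \left(\frac{1}{2} + L\right)^{2}$ ($C{\left(L \right)} = 2 \left(L + \frac{1}{2}\right)^{2} = 2 \left(\frac{1}{2} + L\right)^{2}$)
$4 \left(-5\right) \left(-5\right) C{\left(P \right)} = 4 \left(-5\right) \left(-5\right) \frac{\left(1 + 2 \cdot 2 i \sqrt{7}\right)^{2}}{2} = \left(-20\right) \left(-5\right) \frac{\left(1 + 4 i \sqrt{7}\right)^{2}}{2} = 100 \frac{\left(1 + 4 i \sqrt{7}\right)^{2}}{2} = 50 \left(1 + 4 i \sqrt{7}\right)^{2}$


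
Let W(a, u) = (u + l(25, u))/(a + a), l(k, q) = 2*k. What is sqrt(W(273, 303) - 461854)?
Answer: I*sqrt(137685874326)/546 ≈ 679.6*I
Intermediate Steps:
W(a, u) = (50 + u)/(2*a) (W(a, u) = (u + 2*25)/(a + a) = (u + 50)/((2*a)) = (50 + u)*(1/(2*a)) = (50 + u)/(2*a))
sqrt(W(273, 303) - 461854) = sqrt((1/2)*(50 + 303)/273 - 461854) = sqrt((1/2)*(1/273)*353 - 461854) = sqrt(353/546 - 461854) = sqrt(-252171931/546) = I*sqrt(137685874326)/546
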